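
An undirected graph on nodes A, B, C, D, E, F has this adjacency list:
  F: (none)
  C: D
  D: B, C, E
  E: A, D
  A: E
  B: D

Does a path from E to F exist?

Explore from E.
Distance 1: reach A, D.
Distance 2: reach B, C.
The search is exhausted without reaching F; it lies in a different component.

No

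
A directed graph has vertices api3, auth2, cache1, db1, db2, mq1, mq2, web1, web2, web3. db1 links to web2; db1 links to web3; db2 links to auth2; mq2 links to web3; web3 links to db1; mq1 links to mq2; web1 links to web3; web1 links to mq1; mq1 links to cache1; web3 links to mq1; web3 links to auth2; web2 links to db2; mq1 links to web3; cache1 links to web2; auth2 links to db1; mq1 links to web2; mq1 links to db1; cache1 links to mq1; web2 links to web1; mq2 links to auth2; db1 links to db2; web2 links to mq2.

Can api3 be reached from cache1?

Explore from cache1.
Distance 1: reach mq1, web2.
Distance 2: reach db1, db2, mq2, web1, web3.
Distance 3: reach auth2.
The search from cache1 is exhausted; no directed path reaches api3.

No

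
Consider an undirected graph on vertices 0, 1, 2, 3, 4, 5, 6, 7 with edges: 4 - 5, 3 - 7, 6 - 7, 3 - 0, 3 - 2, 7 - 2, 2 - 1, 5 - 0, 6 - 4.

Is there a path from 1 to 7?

Yes

Explore from 1.
Distance 1: reach 2.
Distance 2: reach 3, 7.
Found 7.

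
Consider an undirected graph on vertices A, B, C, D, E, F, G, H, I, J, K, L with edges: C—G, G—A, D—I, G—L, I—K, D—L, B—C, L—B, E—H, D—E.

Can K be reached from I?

Explore from I.
Distance 1: reach D, K.
Found K.

Yes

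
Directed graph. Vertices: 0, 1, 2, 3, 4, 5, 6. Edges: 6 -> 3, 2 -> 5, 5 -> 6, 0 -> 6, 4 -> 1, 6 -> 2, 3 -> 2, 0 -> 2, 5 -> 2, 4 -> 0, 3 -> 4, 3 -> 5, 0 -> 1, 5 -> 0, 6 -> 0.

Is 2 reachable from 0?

Yes

Explore from 0.
Distance 1: reach 1, 2, 6.
Found 2.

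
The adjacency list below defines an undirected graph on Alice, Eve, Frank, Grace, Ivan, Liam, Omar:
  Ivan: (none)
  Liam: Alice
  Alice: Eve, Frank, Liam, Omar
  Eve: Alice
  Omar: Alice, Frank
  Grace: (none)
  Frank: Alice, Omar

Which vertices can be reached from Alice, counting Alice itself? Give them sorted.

Start at Alice.
Its neighbours: Eve, Frank, Liam, Omar.
Nothing further is reachable.

Alice, Eve, Frank, Liam, Omar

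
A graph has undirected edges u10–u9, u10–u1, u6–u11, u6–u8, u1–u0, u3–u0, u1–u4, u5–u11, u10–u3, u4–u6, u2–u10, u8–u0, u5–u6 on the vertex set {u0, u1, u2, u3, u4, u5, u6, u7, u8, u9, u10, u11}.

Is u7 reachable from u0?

No

Explore from u0.
Distance 1: reach u1, u3, u8.
Distance 2: reach u4, u6, u10.
Distance 3: reach u2, u5, u9, u11.
The search is exhausted without reaching u7; it lies in a different component.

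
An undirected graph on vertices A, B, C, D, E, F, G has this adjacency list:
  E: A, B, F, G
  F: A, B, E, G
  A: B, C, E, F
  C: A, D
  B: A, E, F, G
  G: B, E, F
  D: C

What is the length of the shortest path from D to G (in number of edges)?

Distance 0: D.
Distance 1: C.
Distance 2: A.
Distance 3: B, E, F.
Distance 4: G — contains G.

4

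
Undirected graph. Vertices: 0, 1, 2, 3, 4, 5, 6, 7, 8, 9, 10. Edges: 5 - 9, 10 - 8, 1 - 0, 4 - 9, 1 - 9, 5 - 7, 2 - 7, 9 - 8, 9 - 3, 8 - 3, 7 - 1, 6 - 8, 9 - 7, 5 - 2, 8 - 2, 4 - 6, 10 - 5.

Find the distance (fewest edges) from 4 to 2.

Distance 0: 4.
Distance 1: 6, 9.
Distance 2: 1, 3, 5, 7, 8.
Distance 3: 0, 2, 10 — contains 2.

3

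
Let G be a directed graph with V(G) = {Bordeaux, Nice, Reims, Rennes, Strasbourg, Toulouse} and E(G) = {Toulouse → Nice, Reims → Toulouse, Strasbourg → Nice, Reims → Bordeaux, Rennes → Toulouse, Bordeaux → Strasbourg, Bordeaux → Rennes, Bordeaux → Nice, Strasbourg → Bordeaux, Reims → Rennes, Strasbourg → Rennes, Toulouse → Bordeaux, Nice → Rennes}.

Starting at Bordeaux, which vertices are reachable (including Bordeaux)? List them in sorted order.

Bordeaux, Nice, Rennes, Strasbourg, Toulouse

Start at Bordeaux.
Its neighbours: Nice, Rennes, Strasbourg.
Then their neighbours: Toulouse.
Nothing further is reachable.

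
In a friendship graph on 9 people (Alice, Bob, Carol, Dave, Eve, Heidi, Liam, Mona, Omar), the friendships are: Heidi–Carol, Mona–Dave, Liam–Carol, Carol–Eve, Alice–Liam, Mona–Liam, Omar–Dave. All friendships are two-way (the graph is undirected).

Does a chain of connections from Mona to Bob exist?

No

Explore from Mona.
Distance 1: reach Dave, Liam.
Distance 2: reach Alice, Carol, Omar.
Distance 3: reach Eve, Heidi.
The search is exhausted without reaching Bob; it lies in a different component.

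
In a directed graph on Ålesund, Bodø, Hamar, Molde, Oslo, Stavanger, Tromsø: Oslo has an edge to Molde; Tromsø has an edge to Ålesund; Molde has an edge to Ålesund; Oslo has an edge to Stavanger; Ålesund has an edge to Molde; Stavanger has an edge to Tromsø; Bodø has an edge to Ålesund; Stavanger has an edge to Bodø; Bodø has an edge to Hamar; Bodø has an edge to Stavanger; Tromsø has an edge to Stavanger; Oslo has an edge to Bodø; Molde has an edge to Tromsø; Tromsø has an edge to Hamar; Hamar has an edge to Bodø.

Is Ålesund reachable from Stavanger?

Explore from Stavanger.
Distance 1: reach Bodø, Tromsø.
Distance 2: reach Ålesund, Hamar.
Found Ålesund.

Yes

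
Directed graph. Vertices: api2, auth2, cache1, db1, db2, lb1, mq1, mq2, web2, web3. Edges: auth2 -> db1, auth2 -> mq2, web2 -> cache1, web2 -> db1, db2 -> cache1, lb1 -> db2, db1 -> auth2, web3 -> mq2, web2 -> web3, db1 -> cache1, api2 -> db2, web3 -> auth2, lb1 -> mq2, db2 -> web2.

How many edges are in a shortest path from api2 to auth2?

Distance 0: api2.
Distance 1: db2.
Distance 2: cache1, web2.
Distance 3: db1, web3.
Distance 4: auth2, mq2 — contains auth2.

4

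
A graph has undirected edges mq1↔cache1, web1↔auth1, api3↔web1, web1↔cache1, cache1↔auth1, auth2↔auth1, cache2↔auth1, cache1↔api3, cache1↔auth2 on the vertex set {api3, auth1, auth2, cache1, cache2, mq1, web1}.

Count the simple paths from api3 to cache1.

4

api3–cache1
api3–web1–auth1–auth2–cache1
api3–web1–auth1–cache1
api3–web1–cache1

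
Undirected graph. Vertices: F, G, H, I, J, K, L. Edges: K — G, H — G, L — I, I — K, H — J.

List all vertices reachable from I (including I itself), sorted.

Start at I.
Its neighbours: K, L.
Then their neighbours: G.
Then next layer: H.
Then next layer: J.
Nothing further is reachable.

G, H, I, J, K, L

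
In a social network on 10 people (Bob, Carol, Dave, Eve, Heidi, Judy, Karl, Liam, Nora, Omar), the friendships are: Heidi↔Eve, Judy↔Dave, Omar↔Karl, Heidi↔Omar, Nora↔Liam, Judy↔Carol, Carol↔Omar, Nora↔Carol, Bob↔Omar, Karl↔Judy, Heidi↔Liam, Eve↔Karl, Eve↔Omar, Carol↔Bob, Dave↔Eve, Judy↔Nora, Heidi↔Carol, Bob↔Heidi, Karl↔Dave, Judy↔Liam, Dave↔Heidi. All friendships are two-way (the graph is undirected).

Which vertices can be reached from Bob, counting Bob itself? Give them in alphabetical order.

Bob, Carol, Dave, Eve, Heidi, Judy, Karl, Liam, Nora, Omar

Start at Bob.
Its neighbours: Carol, Heidi, Omar.
Then their neighbours: Dave, Eve, Judy, Karl, Liam, Nora.
Every vertex is now reached.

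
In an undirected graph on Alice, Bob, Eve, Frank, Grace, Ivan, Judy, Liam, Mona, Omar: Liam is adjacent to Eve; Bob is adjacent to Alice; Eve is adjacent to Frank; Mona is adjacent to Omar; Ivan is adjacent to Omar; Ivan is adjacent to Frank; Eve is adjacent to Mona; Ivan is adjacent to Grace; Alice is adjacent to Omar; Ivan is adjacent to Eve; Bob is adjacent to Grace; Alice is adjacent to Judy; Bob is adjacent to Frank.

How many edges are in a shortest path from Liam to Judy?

Distance 0: Liam.
Distance 1: Eve.
Distance 2: Frank, Ivan, Mona.
Distance 3: Bob, Grace, Omar.
Distance 4: Alice.
Distance 5: Judy — contains Judy.

5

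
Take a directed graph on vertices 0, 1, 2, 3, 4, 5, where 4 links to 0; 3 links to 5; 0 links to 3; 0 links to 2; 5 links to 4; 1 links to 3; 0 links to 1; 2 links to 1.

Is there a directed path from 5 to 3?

Yes

Explore from 5.
Distance 1: reach 4.
Distance 2: reach 0.
Distance 3: reach 1, 2, 3.
Found 3.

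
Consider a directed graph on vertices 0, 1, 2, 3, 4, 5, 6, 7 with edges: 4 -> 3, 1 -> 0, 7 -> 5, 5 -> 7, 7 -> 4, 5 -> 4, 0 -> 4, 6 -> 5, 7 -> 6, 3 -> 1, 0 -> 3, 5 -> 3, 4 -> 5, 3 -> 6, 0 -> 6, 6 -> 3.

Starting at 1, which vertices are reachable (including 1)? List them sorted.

Start at 1.
Its neighbours: 0.
Then their neighbours: 3, 4, 6.
Then next layer: 5.
Then next layer: 7.
Nothing further is reachable.

0, 1, 3, 4, 5, 6, 7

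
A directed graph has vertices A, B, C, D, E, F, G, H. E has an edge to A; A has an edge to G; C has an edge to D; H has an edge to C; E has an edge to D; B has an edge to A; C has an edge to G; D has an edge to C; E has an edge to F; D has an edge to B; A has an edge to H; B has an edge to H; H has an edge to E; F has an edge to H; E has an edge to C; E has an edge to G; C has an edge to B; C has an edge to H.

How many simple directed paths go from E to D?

E→A→H→C→D
E→C→D
E→D
E→F→H→C→D

4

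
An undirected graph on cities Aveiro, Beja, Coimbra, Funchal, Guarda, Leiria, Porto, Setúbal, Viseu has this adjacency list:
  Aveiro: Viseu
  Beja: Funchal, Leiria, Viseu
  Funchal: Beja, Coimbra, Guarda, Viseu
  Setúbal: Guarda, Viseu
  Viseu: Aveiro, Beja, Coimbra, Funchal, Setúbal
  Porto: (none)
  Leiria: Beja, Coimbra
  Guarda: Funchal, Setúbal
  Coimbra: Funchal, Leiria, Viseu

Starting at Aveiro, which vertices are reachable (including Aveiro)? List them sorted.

Aveiro, Beja, Coimbra, Funchal, Guarda, Leiria, Setúbal, Viseu

Start at Aveiro.
Its neighbours: Viseu.
Then their neighbours: Beja, Coimbra, Funchal, Setúbal.
Then next layer: Guarda, Leiria.
Nothing further is reachable.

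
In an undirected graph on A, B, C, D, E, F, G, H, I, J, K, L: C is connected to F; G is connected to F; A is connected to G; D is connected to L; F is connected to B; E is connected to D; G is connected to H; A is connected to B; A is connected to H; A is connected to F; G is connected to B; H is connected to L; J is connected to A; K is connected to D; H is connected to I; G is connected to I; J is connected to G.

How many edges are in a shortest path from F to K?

5

Distance 0: F.
Distance 1: A, B, C, G.
Distance 2: H, I, J.
Distance 3: L.
Distance 4: D.
Distance 5: E, K — contains K.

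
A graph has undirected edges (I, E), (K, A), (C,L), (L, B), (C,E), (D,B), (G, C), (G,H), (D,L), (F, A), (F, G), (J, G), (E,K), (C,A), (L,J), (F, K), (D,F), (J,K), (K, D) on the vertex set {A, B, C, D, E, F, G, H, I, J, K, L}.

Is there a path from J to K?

Yes

Explore from J.
Distance 1: reach G, K, L.
Found K.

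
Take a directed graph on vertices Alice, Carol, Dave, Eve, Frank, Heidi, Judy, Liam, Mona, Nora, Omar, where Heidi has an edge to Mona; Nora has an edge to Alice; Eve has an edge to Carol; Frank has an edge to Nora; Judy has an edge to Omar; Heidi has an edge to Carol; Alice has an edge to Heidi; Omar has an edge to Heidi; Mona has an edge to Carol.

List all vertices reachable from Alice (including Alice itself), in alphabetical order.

Start at Alice.
Its neighbours: Heidi.
Then their neighbours: Carol, Mona.
Nothing further is reachable.

Alice, Carol, Heidi, Mona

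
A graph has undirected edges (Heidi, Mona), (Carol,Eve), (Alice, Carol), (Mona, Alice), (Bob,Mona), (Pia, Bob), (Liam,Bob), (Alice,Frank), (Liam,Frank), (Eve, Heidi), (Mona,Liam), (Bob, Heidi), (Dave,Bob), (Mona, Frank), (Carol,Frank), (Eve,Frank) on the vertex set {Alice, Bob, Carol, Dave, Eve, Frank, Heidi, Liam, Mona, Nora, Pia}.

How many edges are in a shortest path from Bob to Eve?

Distance 0: Bob.
Distance 1: Dave, Heidi, Liam, Mona, Pia.
Distance 2: Alice, Eve, Frank — contains Eve.

2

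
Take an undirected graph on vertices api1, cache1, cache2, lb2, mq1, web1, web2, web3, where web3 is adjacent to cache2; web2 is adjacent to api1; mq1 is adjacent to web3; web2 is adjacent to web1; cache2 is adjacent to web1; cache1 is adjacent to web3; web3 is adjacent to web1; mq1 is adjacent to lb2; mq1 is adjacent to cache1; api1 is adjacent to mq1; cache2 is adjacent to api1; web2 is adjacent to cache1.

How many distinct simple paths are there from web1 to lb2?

web1–cache2–api1–mq1–lb2
web1–cache2–api1–web2–cache1–mq1–lb2
web1–cache2–api1–web2–cache1–web3–mq1–lb2
web1–cache2–web3–cache1–mq1–lb2
web1–cache2–web3–cache1–web2–api1–mq1–lb2
web1–cache2–web3–mq1–lb2
web1–web2–api1–cache2–web3–cache1–mq1–lb2
web1–web2–api1–cache2–web3–mq1–lb2
... and 9 more.

17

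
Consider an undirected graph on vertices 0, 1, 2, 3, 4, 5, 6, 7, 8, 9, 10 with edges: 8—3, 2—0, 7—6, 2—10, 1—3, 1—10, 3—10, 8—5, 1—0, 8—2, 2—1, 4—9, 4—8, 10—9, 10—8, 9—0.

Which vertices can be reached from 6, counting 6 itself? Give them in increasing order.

Start at 6.
Its neighbours: 7.
Nothing further is reachable.

6, 7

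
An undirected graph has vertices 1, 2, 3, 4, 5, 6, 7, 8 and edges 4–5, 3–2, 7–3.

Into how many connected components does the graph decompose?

From 1: component {1}.
From 2: component {2, 3, 7}.
From 4: component {4, 5}.
From 6: component {6}.
From 8: component {8}.
That's 5 components.

5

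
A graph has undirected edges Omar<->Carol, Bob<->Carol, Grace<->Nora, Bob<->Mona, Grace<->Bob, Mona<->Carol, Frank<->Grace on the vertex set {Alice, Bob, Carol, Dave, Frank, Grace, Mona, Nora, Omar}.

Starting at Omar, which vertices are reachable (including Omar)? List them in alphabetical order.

Start at Omar.
Its neighbours: Carol.
Then their neighbours: Bob, Mona.
Then next layer: Grace.
Then next layer: Frank, Nora.
Nothing further is reachable.

Bob, Carol, Frank, Grace, Mona, Nora, Omar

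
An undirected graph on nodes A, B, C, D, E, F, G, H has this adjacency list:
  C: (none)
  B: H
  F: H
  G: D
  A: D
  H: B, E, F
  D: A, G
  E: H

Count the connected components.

From A: component {A, D, G}.
From B: component {B, E, F, H}.
From C: component {C}.
That's 3 components.

3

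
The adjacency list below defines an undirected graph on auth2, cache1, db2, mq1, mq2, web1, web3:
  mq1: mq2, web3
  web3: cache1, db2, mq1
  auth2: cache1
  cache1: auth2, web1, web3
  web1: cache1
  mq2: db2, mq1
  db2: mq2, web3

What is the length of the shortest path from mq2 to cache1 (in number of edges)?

3

Distance 0: mq2.
Distance 1: db2, mq1.
Distance 2: web3.
Distance 3: cache1 — contains cache1.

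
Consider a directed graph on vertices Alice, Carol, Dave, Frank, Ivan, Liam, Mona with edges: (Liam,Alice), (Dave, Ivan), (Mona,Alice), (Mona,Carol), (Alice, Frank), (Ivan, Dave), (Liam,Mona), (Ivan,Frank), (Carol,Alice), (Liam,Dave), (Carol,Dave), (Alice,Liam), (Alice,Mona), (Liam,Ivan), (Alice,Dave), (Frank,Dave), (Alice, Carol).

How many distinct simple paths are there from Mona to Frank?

10

Mona→Alice→Carol→Dave→Ivan→Frank
Mona→Alice→Dave→Ivan→Frank
Mona→Alice→Frank
Mona→Alice→Liam→Dave→Ivan→Frank
Mona→Alice→Liam→Ivan→Frank
Mona→Carol→Alice→Dave→Ivan→Frank
Mona→Carol→Alice→Frank
Mona→Carol→Alice→Liam→Dave→Ivan→Frank
Mona→Carol→Alice→Liam→Ivan→Frank
Mona→Carol→Dave→Ivan→Frank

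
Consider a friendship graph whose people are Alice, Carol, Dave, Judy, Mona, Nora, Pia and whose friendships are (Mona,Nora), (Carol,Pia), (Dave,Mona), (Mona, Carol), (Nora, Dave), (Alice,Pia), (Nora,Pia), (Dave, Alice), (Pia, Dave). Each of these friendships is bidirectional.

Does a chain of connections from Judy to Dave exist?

Judy has no edges, so nothing is reachable from it.

No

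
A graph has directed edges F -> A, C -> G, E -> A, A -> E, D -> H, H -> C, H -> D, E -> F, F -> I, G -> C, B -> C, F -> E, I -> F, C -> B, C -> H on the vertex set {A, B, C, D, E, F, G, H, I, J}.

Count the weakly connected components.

3

From A: component {A, E, F, I}.
From B: component {B, C, D, G, H}.
From J: component {J}.
That's 3 components.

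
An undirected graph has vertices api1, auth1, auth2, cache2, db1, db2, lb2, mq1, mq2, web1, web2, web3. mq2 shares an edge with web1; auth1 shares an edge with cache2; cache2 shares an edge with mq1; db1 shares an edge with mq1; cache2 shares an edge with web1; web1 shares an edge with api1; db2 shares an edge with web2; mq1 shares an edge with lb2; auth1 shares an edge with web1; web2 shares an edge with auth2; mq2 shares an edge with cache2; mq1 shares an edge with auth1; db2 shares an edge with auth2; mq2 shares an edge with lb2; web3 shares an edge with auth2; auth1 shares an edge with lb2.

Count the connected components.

2

From api1: component {api1, auth1, cache2, db1, lb2, mq1, mq2, web1}.
From auth2: component {auth2, db2, web2, web3}.
That's 2 components.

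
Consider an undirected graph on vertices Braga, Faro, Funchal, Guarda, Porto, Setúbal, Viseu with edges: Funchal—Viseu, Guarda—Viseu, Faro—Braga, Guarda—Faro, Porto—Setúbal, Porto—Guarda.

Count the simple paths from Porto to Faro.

1

Porto–Guarda–Faro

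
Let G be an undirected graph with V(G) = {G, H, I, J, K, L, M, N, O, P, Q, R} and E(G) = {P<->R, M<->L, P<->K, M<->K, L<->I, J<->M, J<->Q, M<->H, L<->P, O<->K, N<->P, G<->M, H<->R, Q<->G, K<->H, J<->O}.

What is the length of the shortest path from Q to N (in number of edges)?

5

Distance 0: Q.
Distance 1: G, J.
Distance 2: M, O.
Distance 3: H, K, L.
Distance 4: I, P, R.
Distance 5: N — contains N.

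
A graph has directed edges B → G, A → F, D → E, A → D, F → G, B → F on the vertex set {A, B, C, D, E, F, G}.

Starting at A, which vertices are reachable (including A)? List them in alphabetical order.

Start at A.
Its neighbours: D, F.
Then their neighbours: E, G.
Nothing further is reachable.

A, D, E, F, G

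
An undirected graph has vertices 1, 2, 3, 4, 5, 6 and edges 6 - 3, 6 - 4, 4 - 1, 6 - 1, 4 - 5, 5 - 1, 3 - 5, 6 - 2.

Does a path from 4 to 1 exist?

Yes

Explore from 4.
Distance 1: reach 1, 5, 6.
Found 1.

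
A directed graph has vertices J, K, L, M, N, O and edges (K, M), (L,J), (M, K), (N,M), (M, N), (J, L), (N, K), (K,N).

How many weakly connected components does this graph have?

From J: component {J, L}.
From K: component {K, M, N}.
From O: component {O}.
That's 3 components.

3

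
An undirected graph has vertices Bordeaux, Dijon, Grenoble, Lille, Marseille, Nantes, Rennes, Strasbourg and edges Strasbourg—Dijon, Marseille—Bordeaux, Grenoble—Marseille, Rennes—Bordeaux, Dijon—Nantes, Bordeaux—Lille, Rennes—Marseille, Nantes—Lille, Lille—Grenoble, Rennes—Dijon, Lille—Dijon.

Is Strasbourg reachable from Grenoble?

Explore from Grenoble.
Distance 1: reach Lille, Marseille.
Distance 2: reach Bordeaux, Dijon, Nantes, Rennes.
Distance 3: reach Strasbourg.
Found Strasbourg.

Yes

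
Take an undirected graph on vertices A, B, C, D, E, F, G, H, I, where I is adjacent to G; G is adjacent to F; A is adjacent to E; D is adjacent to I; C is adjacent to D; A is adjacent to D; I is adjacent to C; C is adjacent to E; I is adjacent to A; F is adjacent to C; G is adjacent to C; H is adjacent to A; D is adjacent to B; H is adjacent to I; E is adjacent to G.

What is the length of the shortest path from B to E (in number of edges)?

3

Distance 0: B.
Distance 1: D.
Distance 2: A, C, I.
Distance 3: E, F, G, H — contains E.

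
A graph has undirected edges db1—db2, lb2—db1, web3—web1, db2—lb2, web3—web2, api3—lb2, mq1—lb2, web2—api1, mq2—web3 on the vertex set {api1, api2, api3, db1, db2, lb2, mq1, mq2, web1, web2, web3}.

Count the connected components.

From api1: component {api1, mq2, web1, web2, web3}.
From api2: component {api2}.
From api3: component {api3, db1, db2, lb2, mq1}.
That's 3 components.

3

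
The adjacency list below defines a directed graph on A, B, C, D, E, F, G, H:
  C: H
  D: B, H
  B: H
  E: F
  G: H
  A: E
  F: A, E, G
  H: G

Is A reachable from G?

No

Explore from G.
Distance 1: reach H.
The search from G is exhausted; no directed path reaches A.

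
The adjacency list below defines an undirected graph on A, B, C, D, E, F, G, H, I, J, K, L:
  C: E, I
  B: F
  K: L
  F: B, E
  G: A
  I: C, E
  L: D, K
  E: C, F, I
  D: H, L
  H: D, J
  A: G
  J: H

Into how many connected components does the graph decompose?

3

From A: component {A, G}.
From B: component {B, C, E, F, I}.
From D: component {D, H, J, K, L}.
That's 3 components.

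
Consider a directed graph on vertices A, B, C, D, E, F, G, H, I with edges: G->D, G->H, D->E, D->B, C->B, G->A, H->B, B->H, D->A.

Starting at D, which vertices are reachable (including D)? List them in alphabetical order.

Start at D.
Its neighbours: A, B, E.
Then their neighbours: H.
Nothing further is reachable.

A, B, D, E, H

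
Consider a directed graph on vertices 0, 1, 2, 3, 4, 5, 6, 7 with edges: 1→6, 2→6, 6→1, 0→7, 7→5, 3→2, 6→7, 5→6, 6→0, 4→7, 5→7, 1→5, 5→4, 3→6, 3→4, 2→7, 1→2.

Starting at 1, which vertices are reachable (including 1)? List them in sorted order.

0, 1, 2, 4, 5, 6, 7

Start at 1.
Its neighbours: 2, 5, 6.
Then their neighbours: 0, 4, 7.
Nothing further is reachable.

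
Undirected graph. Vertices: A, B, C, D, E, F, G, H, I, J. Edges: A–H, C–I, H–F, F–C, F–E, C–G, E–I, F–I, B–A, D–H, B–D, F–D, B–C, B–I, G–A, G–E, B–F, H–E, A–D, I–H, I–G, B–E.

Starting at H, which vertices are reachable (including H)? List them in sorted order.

Start at H.
Its neighbours: A, D, E, F, I.
Then their neighbours: B, C, G.
Nothing further is reachable.

A, B, C, D, E, F, G, H, I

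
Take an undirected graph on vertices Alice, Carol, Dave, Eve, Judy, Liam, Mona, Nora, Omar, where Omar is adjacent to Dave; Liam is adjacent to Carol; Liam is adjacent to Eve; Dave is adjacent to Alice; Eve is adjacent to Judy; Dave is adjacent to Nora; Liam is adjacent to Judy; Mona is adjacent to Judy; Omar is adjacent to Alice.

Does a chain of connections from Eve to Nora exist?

No

Explore from Eve.
Distance 1: reach Judy, Liam.
Distance 2: reach Carol, Mona.
The search is exhausted without reaching Nora; it lies in a different component.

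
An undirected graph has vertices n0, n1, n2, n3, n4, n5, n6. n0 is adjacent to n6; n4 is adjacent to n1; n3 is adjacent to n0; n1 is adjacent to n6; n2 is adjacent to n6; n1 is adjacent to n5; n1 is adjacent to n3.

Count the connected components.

From n0: component {n0, n1, n2, n3, n4, n5, n6}.
That's 1 component.

1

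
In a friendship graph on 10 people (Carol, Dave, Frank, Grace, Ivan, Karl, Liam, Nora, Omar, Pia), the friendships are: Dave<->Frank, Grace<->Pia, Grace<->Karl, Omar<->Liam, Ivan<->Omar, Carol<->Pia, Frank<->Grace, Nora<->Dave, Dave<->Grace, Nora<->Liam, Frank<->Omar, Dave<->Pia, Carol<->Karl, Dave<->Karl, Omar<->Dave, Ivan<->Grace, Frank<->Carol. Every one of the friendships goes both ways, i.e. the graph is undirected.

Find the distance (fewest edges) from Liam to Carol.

Distance 0: Liam.
Distance 1: Nora, Omar.
Distance 2: Dave, Frank, Ivan.
Distance 3: Carol, Grace, Karl, Pia — contains Carol.

3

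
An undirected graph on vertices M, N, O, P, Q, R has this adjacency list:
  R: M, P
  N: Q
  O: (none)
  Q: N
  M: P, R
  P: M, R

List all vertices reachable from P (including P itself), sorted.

M, P, R

Start at P.
Its neighbours: M, R.
Nothing further is reachable.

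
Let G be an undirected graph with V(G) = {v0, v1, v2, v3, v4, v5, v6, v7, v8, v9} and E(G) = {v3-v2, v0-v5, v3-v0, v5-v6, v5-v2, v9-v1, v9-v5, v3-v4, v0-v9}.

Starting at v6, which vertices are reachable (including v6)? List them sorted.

Start at v6.
Its neighbours: v5.
Then their neighbours: v0, v2, v9.
Then next layer: v1, v3.
Then next layer: v4.
Nothing further is reachable.

v0, v1, v2, v3, v4, v5, v6, v9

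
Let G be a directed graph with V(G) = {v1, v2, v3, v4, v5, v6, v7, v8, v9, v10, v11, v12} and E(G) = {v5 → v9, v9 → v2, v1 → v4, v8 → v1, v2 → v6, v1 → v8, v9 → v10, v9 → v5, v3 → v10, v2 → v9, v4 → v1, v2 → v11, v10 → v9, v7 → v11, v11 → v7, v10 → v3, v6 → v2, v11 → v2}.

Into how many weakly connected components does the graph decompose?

3

From v1: component {v1, v4, v8}.
From v2: component {v2, v3, v5, v6, v7, v9, v10, v11}.
From v12: component {v12}.
That's 3 components.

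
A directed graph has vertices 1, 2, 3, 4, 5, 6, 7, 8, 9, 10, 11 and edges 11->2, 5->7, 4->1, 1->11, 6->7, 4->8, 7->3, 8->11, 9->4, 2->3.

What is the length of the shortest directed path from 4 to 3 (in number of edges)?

Distance 0: 4.
Distance 1: 1, 8.
Distance 2: 11.
Distance 3: 2.
Distance 4: 3 — contains 3.

4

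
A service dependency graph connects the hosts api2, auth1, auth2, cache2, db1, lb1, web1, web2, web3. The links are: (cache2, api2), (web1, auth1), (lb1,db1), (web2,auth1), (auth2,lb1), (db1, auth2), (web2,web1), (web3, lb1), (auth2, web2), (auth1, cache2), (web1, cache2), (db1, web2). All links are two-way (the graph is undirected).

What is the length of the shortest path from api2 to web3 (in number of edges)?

6

Distance 0: api2.
Distance 1: cache2.
Distance 2: auth1, web1.
Distance 3: web2.
Distance 4: auth2, db1.
Distance 5: lb1.
Distance 6: web3 — contains web3.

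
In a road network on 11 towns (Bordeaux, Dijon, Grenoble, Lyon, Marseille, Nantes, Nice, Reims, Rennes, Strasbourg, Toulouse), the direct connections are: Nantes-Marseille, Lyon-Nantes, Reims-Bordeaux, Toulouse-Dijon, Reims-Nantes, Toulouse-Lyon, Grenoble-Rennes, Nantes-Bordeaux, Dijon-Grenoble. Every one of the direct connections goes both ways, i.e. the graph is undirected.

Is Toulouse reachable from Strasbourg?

Strasbourg has no edges, so nothing is reachable from it.

No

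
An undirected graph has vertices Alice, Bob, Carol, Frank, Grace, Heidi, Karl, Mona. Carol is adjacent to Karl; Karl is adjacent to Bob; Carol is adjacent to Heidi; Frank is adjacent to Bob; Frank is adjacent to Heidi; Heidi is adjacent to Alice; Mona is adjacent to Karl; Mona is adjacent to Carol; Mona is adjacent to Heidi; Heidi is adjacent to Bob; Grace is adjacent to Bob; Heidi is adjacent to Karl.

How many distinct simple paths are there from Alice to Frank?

Alice–Heidi–Bob–Frank
Alice–Heidi–Carol–Karl–Bob–Frank
Alice–Heidi–Carol–Mona–Karl–Bob–Frank
Alice–Heidi–Frank
Alice–Heidi–Karl–Bob–Frank
Alice–Heidi–Mona–Carol–Karl–Bob–Frank
Alice–Heidi–Mona–Karl–Bob–Frank

7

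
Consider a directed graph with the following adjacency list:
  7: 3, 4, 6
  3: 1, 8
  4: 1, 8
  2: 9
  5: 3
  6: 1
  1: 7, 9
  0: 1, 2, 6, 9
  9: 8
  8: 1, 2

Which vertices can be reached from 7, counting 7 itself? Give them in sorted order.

1, 2, 3, 4, 6, 7, 8, 9

Start at 7.
Its neighbours: 3, 4, 6.
Then their neighbours: 1, 8.
Then next layer: 2, 9.
Nothing further is reachable.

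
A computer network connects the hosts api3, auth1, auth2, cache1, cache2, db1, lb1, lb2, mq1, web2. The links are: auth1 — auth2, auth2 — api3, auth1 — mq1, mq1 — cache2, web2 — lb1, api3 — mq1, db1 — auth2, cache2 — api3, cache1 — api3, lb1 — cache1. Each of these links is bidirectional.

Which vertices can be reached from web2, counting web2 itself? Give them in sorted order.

Start at web2.
Its neighbours: lb1.
Then their neighbours: cache1.
Then next layer: api3.
Then next layer: auth2, cache2, mq1.
Then next layer: auth1, db1.
Nothing further is reachable.

api3, auth1, auth2, cache1, cache2, db1, lb1, mq1, web2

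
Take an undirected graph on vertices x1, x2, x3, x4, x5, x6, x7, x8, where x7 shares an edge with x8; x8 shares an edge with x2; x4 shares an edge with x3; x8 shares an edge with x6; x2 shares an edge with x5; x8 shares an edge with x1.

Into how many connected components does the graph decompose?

2

From x1: component {x1, x2, x5, x6, x7, x8}.
From x3: component {x3, x4}.
That's 2 components.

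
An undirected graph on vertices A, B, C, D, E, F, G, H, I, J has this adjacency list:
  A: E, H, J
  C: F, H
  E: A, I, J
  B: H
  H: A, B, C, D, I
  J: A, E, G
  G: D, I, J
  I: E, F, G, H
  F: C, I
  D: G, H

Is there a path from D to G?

Explore from D.
Distance 1: reach G, H.
Found G.

Yes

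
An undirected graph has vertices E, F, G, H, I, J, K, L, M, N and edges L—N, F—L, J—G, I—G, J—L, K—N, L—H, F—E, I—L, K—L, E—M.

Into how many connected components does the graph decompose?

From E: component {E, F, G, H, I, J, K, L, M, N}.
That's 1 component.

1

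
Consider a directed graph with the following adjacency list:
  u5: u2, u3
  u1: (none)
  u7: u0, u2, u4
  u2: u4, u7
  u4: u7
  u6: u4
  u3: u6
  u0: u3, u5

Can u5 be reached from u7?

Explore from u7.
Distance 1: reach u0, u2, u4.
Distance 2: reach u3, u5.
Found u5.

Yes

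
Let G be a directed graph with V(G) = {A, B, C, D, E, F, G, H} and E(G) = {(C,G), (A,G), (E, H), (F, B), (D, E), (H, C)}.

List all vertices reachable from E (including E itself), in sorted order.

Start at E.
Its neighbours: H.
Then their neighbours: C.
Then next layer: G.
Nothing further is reachable.

C, E, G, H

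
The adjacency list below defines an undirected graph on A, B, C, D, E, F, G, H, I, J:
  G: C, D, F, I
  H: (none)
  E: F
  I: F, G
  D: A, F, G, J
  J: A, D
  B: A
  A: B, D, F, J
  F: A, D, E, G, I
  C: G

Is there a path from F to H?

Explore from F.
Distance 1: reach A, D, E, G, I.
Distance 2: reach B, C, J.
The search is exhausted without reaching H; it lies in a different component.

No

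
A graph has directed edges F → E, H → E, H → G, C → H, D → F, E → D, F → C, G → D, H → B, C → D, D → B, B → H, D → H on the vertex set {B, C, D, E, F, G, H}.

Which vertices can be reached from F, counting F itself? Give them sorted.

Start at F.
Its neighbours: C, E.
Then their neighbours: D, H.
Then next layer: B, G.
Every vertex is now reached.

B, C, D, E, F, G, H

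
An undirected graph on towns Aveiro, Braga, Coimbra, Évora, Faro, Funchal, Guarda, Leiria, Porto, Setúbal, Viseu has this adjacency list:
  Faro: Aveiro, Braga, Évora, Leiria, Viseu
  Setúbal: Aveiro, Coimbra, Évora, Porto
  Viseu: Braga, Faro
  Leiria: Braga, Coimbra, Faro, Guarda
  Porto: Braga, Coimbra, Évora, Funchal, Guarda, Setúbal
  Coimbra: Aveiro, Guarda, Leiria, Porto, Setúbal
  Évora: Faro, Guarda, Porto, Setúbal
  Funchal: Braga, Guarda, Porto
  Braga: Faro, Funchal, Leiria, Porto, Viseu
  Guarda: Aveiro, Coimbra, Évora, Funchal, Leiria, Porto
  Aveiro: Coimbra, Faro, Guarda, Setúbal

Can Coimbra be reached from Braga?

Yes

Explore from Braga.
Distance 1: reach Faro, Funchal, Leiria, Porto, Viseu.
Distance 2: reach Aveiro, Coimbra, Évora, Guarda, Setúbal.
Found Coimbra.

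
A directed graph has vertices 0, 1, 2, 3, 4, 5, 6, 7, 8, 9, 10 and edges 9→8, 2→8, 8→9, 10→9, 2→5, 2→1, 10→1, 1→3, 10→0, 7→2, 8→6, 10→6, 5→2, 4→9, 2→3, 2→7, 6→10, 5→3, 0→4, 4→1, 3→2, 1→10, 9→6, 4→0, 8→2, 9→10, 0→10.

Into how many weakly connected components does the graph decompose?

1

From 0: component {0, 1, 2, 3, 4, 5, 6, 7, 8, 9, 10}.
That's 1 component.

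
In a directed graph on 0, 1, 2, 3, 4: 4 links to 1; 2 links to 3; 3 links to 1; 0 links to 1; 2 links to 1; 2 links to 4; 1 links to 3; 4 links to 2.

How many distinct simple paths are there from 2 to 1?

2→1
2→3→1
2→4→1

3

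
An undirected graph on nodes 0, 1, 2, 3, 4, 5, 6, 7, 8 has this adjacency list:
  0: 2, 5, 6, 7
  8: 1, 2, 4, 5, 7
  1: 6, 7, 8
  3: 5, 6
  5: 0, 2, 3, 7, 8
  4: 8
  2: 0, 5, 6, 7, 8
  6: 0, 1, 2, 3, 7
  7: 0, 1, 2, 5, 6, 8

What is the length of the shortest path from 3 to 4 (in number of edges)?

Distance 0: 3.
Distance 1: 5, 6.
Distance 2: 0, 1, 2, 7, 8.
Distance 3: 4 — contains 4.

3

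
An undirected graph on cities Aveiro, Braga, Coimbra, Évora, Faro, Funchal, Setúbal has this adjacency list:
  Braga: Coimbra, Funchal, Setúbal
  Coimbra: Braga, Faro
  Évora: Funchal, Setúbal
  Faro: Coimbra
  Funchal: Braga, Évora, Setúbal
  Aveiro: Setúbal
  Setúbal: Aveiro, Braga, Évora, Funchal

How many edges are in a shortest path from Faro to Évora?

4

Distance 0: Faro.
Distance 1: Coimbra.
Distance 2: Braga.
Distance 3: Funchal, Setúbal.
Distance 4: Aveiro, Évora — contains Évora.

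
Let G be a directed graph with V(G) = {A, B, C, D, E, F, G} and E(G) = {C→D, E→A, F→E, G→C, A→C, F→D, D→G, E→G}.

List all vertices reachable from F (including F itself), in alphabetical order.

Start at F.
Its neighbours: D, E.
Then their neighbours: A, G.
Then next layer: C.
Nothing further is reachable.

A, C, D, E, F, G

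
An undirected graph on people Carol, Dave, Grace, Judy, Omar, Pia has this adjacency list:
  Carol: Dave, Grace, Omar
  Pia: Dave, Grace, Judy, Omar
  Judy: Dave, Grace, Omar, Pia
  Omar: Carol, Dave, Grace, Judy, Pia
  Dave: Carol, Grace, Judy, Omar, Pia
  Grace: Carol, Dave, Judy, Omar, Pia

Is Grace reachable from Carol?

Explore from Carol.
Distance 1: reach Dave, Grace, Omar.
Found Grace.

Yes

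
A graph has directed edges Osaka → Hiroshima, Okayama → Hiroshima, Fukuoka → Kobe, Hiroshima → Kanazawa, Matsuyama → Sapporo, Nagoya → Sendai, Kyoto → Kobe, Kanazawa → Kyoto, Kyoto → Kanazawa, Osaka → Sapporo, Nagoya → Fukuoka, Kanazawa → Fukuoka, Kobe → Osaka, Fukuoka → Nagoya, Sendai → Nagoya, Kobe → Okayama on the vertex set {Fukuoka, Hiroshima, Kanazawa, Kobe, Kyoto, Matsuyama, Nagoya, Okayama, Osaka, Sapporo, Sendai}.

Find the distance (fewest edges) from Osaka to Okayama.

Distance 0: Osaka.
Distance 1: Hiroshima, Sapporo.
Distance 2: Kanazawa.
Distance 3: Fukuoka, Kyoto.
Distance 4: Kobe, Nagoya.
Distance 5: Okayama, Sendai — contains Okayama.

5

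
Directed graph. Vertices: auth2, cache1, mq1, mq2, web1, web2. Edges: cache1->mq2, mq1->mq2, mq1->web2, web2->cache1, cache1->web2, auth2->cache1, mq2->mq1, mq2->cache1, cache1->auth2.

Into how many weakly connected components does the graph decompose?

2

From auth2: component {auth2, cache1, mq1, mq2, web2}.
From web1: component {web1}.
That's 2 components.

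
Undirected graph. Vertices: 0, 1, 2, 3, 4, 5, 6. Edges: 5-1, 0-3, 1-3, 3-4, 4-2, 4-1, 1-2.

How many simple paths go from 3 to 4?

3

3–1–2–4
3–1–4
3–4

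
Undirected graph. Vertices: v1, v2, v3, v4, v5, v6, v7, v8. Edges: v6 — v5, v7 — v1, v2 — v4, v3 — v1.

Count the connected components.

4

From v1: component {v1, v3, v7}.
From v2: component {v2, v4}.
From v5: component {v5, v6}.
From v8: component {v8}.
That's 4 components.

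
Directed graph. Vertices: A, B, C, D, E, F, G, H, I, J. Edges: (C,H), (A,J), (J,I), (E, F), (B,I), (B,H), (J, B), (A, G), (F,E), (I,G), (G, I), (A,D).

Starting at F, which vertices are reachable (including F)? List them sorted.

E, F

Start at F.
Its neighbours: E.
Nothing further is reachable.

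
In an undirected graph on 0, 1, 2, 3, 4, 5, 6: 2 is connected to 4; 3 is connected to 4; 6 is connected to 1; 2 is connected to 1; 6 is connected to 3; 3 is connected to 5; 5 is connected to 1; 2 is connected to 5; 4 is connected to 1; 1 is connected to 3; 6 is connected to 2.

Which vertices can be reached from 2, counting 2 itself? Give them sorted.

Start at 2.
Its neighbours: 1, 4, 5, 6.
Then their neighbours: 3.
Nothing further is reachable.

1, 2, 3, 4, 5, 6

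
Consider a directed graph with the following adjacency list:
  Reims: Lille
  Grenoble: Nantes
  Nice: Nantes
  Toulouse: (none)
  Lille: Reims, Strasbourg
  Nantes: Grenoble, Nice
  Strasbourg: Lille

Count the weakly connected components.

3

From Grenoble: component {Grenoble, Nantes, Nice}.
From Lille: component {Lille, Reims, Strasbourg}.
From Toulouse: component {Toulouse}.
That's 3 components.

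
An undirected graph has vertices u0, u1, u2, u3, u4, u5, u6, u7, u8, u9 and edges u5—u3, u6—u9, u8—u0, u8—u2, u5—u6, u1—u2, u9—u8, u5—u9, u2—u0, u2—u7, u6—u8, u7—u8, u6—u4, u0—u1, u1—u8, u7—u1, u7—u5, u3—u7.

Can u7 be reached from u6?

Explore from u6.
Distance 1: reach u4, u5, u8, u9.
Distance 2: reach u0, u1, u2, u3, u7.
Found u7.

Yes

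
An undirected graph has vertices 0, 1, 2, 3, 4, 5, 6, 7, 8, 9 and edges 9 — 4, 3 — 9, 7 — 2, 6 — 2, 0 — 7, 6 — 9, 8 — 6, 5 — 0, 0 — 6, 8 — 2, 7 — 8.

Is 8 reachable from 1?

1 has no edges, so nothing is reachable from it.

No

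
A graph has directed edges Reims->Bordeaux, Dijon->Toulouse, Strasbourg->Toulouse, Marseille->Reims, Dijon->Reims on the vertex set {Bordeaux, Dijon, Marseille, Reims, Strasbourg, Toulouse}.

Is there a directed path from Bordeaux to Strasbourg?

Bordeaux has no outgoing edges, so nothing is reachable from it.

No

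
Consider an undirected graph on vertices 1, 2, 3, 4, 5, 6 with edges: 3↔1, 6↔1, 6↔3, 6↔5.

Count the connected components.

From 1: component {1, 3, 5, 6}.
From 2: component {2}.
From 4: component {4}.
That's 3 components.

3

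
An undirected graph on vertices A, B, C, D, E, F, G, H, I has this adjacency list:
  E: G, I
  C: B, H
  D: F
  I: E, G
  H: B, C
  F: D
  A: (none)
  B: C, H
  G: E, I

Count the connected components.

4

From A: component {A}.
From B: component {B, C, H}.
From D: component {D, F}.
From E: component {E, G, I}.
That's 4 components.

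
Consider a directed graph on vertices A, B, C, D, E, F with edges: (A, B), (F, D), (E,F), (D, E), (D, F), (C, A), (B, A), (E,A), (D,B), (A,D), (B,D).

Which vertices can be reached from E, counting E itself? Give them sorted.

Start at E.
Its neighbours: A, F.
Then their neighbours: B, D.
Nothing further is reachable.

A, B, D, E, F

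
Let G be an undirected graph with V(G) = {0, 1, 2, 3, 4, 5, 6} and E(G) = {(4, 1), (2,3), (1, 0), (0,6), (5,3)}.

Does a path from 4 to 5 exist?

Explore from 4.
Distance 1: reach 1.
Distance 2: reach 0.
Distance 3: reach 6.
The search is exhausted without reaching 5; it lies in a different component.

No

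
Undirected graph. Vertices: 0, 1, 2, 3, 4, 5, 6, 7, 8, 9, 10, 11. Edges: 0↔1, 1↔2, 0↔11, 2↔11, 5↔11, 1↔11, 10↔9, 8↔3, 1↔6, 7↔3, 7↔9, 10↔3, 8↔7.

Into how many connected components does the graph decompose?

From 0: component {0, 1, 2, 5, 6, 11}.
From 3: component {3, 7, 8, 9, 10}.
From 4: component {4}.
That's 3 components.

3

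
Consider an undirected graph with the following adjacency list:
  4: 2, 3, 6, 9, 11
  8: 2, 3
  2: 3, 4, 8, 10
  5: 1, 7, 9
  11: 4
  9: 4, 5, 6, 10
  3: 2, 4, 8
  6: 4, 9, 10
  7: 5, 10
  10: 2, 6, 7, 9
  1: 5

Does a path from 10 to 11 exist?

Yes

Explore from 10.
Distance 1: reach 2, 6, 7, 9.
Distance 2: reach 3, 4, 5, 8.
Distance 3: reach 1, 11.
Found 11.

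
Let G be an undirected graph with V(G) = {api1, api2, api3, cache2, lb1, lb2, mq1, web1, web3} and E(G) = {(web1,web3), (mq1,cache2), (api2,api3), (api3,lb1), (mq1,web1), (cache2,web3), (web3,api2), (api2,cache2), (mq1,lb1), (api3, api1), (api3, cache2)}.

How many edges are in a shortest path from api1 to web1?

4

Distance 0: api1.
Distance 1: api3.
Distance 2: api2, cache2, lb1.
Distance 3: mq1, web3.
Distance 4: web1 — contains web1.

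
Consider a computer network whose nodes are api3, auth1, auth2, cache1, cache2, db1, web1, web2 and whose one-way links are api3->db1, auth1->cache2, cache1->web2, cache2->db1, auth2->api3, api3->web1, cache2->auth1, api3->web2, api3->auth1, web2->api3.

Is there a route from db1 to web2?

db1 has no outgoing edges, so nothing is reachable from it.

No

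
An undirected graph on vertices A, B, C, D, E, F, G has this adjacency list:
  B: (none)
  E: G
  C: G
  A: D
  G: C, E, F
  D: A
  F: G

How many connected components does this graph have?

From A: component {A, D}.
From B: component {B}.
From C: component {C, E, F, G}.
That's 3 components.

3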